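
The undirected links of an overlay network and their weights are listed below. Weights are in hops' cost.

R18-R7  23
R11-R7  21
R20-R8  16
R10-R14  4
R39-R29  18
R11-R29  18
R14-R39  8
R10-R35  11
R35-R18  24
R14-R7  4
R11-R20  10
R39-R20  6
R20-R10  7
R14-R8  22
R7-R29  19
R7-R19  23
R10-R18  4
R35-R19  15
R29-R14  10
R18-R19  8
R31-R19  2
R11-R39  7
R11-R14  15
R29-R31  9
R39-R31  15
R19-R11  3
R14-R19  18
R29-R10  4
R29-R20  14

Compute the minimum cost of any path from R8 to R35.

34 hops' cost

Settle nodes by increasing distance from R8:
R8: 0
R20: 16  (via R8)
R39: 22  (via R20)
R14: 22  (via R8)
R10: 23  (via R20)
R7: 26  (via R14)
R11: 26  (via R20)
R18: 27  (via R10)
R29: 27  (via R10)
R19: 29  (via R11)
R31: 31  (via R19)
R35: 34  (via R10)
Shortest route: R8 → R20 → R10 → R35 = 34 hops' cost.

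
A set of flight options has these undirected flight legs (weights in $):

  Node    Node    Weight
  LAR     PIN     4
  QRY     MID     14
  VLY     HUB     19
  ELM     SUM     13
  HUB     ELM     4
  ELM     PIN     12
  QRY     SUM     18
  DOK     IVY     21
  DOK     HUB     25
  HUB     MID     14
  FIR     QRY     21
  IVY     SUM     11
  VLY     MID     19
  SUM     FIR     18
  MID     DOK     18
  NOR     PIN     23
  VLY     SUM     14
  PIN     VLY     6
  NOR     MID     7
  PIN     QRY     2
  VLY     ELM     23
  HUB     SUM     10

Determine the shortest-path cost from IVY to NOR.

$42

Candidate routes:
IVY - SUM - ELM - HUB - MID - NOR: 11+13+4+14+7 = 49
IVY - SUM - QRY - MID - NOR: 11+18+14+7 = 50
IVY - DOK - MID - NOR: 21+18+7 = 46
IVY - SUM - HUB - MID - NOR: 11+10+14+7 = 42
The minimum is $42 via IVY - SUM - HUB - MID - NOR.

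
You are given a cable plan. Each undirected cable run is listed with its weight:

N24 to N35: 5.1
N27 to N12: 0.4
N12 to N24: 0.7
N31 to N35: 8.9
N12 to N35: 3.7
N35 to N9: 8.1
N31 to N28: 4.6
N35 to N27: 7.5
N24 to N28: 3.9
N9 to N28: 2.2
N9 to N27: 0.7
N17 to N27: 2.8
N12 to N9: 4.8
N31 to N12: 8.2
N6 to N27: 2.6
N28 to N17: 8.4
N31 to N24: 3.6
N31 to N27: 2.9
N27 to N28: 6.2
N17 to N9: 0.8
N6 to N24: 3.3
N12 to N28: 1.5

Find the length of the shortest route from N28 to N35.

5.2

Compare a few routes:
N28 - N9 - N27 - N12 - N35: 2.2+0.7+0.4+3.7 = 7
N28 - N12 - N35: 1.5+3.7 = 5.2
N28 - N12 - N24 - N35: 1.5+0.7+5.1 = 7.3
The minimum is 5.2 via N28 - N12 - N35.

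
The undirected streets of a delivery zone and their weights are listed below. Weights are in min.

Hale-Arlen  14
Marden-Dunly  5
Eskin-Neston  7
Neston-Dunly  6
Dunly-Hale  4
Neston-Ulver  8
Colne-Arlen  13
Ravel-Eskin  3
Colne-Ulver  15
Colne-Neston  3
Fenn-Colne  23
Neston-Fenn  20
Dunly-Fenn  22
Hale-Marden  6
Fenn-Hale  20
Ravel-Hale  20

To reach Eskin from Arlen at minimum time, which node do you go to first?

Colne

Candidate routes:
Arlen → Hale → Dunly → Neston → Eskin: 14+4+6+7 = 31
Arlen → Colne → Neston → Eskin: 13+3+7 = 23
Arlen → Hale → Ravel → Eskin: 14+20+3 = 37
Arlen → Hale → Marden → Dunly → Neston → Eskin: 14+6+5+6+7 = 38
Cheapest is Arlen → Colne → Neston → Eskin at 23 min.
So from Arlen the first move is to Colne.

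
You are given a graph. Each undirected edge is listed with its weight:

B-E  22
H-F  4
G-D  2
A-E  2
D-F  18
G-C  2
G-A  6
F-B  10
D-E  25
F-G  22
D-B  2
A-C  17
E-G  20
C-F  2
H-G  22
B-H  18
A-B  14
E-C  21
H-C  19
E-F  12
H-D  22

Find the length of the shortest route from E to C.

10

Shortest distances from E:
E: 0
A: 2  (via E)
G: 8  (via A)
C: 10  (via G)
Shortest route: E–A–G–C = 10.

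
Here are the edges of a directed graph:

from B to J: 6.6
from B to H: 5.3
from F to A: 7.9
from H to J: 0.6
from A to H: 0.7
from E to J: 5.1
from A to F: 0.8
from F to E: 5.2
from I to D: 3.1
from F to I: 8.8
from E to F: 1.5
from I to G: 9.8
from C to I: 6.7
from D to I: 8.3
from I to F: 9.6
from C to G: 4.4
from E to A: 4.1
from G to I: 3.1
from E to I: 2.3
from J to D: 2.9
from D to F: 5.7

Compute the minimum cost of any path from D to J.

14.9

Settle nodes by increasing distance from D:
D: 0
F: 5.7  (via D)
I: 8.3  (via D)
E: 10.9  (via F)
A: 13.6  (via F)
H: 14.3  (via A)
J: 14.9  (via H)
Shortest route: D–F–A–H–J = 14.9.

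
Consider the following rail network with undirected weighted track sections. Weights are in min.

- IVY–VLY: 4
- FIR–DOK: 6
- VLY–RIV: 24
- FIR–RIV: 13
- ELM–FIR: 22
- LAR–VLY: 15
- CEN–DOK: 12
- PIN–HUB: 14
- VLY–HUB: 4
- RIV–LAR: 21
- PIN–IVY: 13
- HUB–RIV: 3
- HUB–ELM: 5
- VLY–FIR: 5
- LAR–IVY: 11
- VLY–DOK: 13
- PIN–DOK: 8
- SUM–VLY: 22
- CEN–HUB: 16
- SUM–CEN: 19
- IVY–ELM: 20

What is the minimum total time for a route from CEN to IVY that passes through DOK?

27 min

Best CEN to DOK: CEN → DOK costing 12
Shortest DOK→IVY: DOK → FIR → VLY → IVY = 15
Total via DOK: 12 + 15 = 27 min.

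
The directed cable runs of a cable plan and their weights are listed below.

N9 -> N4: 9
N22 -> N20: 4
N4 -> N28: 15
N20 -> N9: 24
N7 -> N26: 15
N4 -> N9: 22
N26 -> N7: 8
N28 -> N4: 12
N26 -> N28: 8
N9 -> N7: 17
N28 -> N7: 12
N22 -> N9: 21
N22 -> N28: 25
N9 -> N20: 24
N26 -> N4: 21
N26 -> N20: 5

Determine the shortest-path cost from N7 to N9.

44

Enumerating some paths:
N7–N26–N28–N4–N9: 15+8+12+22 = 57
N7–N26–N4–N9: 15+21+22 = 58
N7–N26–N20–N9: 15+5+24 = 44
Cheapest is N7–N26–N20–N9 at 44.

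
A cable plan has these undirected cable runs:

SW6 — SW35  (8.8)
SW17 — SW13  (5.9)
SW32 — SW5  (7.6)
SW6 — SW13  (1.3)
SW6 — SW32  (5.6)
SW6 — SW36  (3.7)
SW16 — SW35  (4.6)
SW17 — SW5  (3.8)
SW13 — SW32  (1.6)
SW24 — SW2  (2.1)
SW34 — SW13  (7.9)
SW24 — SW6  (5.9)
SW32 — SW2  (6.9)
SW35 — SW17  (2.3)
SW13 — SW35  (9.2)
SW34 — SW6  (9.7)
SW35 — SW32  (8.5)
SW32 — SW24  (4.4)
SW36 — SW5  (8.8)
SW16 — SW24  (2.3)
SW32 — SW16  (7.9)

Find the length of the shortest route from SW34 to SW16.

16.2

Candidate routes:
SW34 - SW13 - SW32 - SW16: 7.9+1.6+7.9 = 17.4
SW34 - SW13 - SW6 - SW24 - SW16: 7.9+1.3+5.9+2.3 = 17.4
SW34 - SW13 - SW32 - SW24 - SW16: 7.9+1.6+4.4+2.3 = 16.2
The minimum is 16.2 via SW34 - SW13 - SW32 - SW24 - SW16.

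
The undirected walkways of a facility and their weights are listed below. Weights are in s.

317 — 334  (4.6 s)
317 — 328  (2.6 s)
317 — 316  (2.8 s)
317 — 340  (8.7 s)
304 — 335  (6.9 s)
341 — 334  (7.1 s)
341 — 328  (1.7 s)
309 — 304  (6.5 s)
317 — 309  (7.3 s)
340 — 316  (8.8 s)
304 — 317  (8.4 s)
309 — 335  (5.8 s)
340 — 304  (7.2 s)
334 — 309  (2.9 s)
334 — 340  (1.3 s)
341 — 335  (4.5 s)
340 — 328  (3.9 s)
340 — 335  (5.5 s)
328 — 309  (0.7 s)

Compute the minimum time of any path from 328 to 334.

3.6 s

Candidate routes:
328 → 341 → 334: 1.7+7.1 = 8.8
328 → 340 → 334: 3.9+1.3 = 5.2
328 → 309 → 334: 0.7+2.9 = 3.6
328 → 317 → 334: 2.6+4.6 = 7.2
Cheapest is 328 → 309 → 334 at 3.6 s.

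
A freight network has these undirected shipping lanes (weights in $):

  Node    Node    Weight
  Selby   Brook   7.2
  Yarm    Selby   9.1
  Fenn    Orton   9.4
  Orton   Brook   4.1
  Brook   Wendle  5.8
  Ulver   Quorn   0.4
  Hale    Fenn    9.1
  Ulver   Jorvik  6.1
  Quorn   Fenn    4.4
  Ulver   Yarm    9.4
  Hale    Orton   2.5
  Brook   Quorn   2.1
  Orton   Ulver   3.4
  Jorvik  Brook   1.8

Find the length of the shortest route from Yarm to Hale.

$15.3

Compare a few routes:
Yarm → Ulver → Orton → Hale: 9.4+3.4+2.5 = 15.3
Yarm → Ulver → Quorn → Brook → Orton → Hale: 9.4+0.4+2.1+4.1+2.5 = 18.5
Cheapest is Yarm → Ulver → Orton → Hale at $15.3.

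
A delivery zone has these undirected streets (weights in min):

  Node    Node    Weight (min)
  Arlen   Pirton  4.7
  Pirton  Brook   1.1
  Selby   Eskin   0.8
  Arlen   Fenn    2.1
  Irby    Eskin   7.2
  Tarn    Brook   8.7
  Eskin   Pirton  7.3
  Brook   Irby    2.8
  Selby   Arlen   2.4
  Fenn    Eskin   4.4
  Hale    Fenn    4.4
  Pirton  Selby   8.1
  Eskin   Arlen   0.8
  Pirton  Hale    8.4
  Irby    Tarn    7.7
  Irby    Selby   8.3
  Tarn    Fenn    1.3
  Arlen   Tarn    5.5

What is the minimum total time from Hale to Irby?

12.3 min

Compare a few routes:
Hale - Fenn - Arlen - Eskin - Irby: 4.4+2.1+0.8+7.2 = 14.5
Hale - Fenn - Tarn - Irby: 4.4+1.3+7.7 = 13.4
Hale - Pirton - Brook - Irby: 8.4+1.1+2.8 = 12.3
The minimum is 12.3 min via Hale - Pirton - Brook - Irby.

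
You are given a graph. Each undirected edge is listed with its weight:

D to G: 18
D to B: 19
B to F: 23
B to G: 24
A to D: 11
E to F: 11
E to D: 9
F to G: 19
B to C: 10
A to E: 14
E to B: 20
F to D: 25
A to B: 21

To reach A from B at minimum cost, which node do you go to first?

A

Candidate routes:
B → A: 21 = 21
B → D → A: 19+11 = 30
B → E → A: 20+14 = 34
The minimum is 21 via B → A.
So from B the first move is to A.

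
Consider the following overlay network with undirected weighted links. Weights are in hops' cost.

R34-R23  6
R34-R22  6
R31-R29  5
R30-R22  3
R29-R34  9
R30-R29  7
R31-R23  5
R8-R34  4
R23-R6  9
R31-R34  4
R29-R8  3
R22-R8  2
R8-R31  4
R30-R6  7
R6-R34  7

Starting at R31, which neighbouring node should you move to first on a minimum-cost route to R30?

R8

Compare a few routes:
R31 - R8 - R22 - R30: 4+2+3 = 9
R31 - R29 - R30: 5+7 = 12
The minimum is 9 hops' cost via R31 - R8 - R22 - R30.
So from R31 the first move is to R8.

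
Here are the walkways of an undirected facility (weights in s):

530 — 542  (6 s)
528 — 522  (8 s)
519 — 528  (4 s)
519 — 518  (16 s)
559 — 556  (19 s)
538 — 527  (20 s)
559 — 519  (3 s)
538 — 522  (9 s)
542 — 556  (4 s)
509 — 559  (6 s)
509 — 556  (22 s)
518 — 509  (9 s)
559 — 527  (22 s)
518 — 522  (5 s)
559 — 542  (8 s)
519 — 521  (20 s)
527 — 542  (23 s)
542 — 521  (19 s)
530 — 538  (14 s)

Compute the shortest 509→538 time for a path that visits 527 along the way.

Best 509 to 527: 509–559–527 costing 28
Shortest 527→538: 527–538 = 20
Total via 527: 28 + 20 = 48 s.

48 s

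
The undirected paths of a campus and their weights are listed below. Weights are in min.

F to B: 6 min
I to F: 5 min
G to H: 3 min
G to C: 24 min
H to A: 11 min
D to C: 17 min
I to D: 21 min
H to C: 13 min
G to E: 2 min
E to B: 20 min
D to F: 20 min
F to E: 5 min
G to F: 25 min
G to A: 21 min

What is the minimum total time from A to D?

41 min

Enumerating some paths:
A → G → E → F → D: 21+2+5+20 = 48
A → H → G → E → F → D: 11+3+2+5+20 = 41
A → H → G → E → F → I → D: 11+3+2+5+5+21 = 47
Cheapest is A → H → G → E → F → D at 41 min.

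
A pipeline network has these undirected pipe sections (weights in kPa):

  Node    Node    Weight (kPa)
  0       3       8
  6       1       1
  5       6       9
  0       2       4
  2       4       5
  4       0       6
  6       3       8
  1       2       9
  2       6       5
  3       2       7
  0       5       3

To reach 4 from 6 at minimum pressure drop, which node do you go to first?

2

Compare a few routes:
6–2–4: 5+5 = 10
6–1–2–4: 1+9+5 = 15
6–2–0–4: 5+4+6 = 15
Cheapest is 6–2–4 at 10 kPa.
So from 6 the first move is to 2.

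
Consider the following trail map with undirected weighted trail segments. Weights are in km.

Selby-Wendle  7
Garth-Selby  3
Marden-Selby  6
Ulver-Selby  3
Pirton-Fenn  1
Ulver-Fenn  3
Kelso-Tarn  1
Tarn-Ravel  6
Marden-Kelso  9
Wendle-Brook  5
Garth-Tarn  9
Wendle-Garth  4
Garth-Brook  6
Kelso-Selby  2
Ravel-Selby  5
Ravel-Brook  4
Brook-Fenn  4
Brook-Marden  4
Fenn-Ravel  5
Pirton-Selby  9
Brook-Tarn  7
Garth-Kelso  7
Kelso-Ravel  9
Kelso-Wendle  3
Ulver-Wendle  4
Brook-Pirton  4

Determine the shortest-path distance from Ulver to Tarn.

6 km

Shortest distances from Ulver:
Ulver: 0
Selby: 3  (via Ulver)
Fenn: 3  (via Ulver)
Wendle: 4  (via Ulver)
Pirton: 4  (via Fenn)
Kelso: 5  (via Selby)
Tarn: 6  (via Kelso)
Shortest route: Ulver–Selby–Kelso–Tarn = 6 km.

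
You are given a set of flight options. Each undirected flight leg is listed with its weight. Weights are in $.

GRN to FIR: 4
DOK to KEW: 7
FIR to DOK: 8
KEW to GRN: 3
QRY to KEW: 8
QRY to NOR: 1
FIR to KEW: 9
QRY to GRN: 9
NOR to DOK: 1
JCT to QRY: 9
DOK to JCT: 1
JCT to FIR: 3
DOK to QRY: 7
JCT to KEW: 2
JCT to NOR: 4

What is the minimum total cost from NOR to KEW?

Settle nodes by increasing distance from NOR:
NOR: 0
DOK: 1  (via NOR)
QRY: 1  (via NOR)
JCT: 2  (via DOK)
KEW: 4  (via JCT)
Shortest route: NOR → DOK → JCT → KEW = $4.

$4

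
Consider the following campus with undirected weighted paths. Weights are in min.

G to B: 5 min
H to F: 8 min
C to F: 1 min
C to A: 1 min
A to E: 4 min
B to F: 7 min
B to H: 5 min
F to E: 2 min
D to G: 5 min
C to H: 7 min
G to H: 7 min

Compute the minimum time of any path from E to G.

14 min

Shortest distances from E:
E: 0
F: 2  (via E)
C: 3  (via F)
A: 4  (via E)
B: 9  (via F)
H: 10  (via F)
G: 14  (via B)
Shortest route: E → F → B → G = 14 min.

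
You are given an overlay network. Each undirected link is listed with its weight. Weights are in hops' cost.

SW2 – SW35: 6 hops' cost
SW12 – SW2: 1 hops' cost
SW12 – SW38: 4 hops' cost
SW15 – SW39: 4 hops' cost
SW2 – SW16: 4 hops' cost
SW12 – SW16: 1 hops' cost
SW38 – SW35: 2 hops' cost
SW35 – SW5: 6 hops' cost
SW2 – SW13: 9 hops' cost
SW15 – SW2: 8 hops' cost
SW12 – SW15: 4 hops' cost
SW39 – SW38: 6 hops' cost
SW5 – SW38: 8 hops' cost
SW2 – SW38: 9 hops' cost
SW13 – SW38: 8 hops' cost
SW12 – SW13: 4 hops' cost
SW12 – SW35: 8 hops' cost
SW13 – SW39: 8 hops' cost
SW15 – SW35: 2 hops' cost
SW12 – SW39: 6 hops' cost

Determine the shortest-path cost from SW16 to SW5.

13 hops' cost

Enumerating some paths:
SW16 - SW12 - SW38 - SW5: 1+4+8 = 13
SW16 - SW12 - SW2 - SW35 - SW5: 1+1+6+6 = 14
The minimum is 13 hops' cost via SW16 - SW12 - SW38 - SW5.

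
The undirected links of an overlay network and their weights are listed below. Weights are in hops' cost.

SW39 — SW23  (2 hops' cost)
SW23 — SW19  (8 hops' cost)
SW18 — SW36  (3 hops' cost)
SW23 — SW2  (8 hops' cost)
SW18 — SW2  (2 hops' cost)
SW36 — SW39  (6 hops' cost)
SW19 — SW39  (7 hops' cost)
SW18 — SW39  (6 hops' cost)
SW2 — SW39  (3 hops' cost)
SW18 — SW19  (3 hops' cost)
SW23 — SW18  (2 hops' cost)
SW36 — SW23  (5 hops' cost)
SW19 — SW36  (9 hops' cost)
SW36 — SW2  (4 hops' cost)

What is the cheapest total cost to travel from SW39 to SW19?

Running Dijkstra from SW39:
SW39: 0
SW23: 2  (via SW39)
SW2: 3  (via SW39)
SW18: 4  (via SW23)
SW36: 6  (via SW39)
SW19: 7  (via SW39)
Shortest route: SW39 → SW19 = 7 hops' cost.

7 hops' cost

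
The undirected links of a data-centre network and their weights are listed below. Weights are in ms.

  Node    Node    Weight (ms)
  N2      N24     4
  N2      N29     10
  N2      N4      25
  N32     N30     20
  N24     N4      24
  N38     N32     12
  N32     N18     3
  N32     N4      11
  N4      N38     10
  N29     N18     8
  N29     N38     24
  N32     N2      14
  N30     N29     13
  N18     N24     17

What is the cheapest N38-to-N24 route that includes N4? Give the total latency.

34 ms

Best N38 to N4: N38–N4 costing 10
Best N4 to N24: N4–N24 costing 24
Total via N4: 10 + 24 = 34 ms.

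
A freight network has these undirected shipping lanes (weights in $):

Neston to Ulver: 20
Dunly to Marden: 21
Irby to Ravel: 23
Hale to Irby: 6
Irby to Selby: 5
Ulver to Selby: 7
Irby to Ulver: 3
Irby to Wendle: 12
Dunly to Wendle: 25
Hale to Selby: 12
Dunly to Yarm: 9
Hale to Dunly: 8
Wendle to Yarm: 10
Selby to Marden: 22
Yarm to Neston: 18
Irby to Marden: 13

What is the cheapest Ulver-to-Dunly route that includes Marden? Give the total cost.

$37

Shortest Ulver→Marden: Ulver–Irby–Marden = 16
Best Marden to Dunly: Marden–Dunly costing 21
Total via Marden: 16 + 21 = $37.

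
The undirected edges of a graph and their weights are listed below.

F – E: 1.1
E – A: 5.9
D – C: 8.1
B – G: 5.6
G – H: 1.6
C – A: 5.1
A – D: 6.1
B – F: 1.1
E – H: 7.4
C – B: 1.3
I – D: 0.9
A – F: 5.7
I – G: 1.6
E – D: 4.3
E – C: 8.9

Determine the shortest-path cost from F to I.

Enumerating some paths:
F–B–C–D–I: 1.1+1.3+8.1+0.9 = 11.4
F–E–D–I: 1.1+4.3+0.9 = 6.3
F–B–G–I: 1.1+5.6+1.6 = 8.3
The minimum is 6.3 via F–E–D–I.

6.3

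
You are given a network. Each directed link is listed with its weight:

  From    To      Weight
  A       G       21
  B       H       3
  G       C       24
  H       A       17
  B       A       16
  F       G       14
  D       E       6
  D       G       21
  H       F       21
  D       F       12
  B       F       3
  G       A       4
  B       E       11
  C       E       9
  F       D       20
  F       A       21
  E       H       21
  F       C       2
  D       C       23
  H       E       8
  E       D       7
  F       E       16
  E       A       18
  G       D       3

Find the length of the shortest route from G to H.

30

Candidate routes:
G–D–F–E–H: 3+12+16+21 = 52
G–D–F–C–E–H: 3+12+2+9+21 = 47
G–C–E–H: 24+9+21 = 54
G–D–E–H: 3+6+21 = 30
Cheapest is G–D–E–H at 30.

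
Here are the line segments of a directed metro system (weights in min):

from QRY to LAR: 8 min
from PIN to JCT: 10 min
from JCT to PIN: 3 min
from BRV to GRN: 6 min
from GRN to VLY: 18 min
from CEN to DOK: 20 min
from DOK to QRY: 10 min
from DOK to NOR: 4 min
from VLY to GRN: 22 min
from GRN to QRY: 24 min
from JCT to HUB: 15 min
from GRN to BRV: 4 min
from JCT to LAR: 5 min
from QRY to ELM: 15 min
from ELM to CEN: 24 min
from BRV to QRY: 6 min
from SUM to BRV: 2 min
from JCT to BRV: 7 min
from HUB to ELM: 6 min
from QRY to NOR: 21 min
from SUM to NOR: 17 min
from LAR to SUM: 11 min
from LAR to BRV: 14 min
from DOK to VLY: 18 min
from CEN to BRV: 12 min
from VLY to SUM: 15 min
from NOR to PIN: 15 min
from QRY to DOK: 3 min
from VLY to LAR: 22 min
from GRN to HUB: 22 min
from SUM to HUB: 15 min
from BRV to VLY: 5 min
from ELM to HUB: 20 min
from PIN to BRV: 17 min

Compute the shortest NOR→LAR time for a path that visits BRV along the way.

Best NOR to BRV: NOR–PIN–BRV costing 32
Shortest BRV→LAR: BRV–QRY–LAR = 14
Total via BRV: 32 + 14 = 46 min.

46 min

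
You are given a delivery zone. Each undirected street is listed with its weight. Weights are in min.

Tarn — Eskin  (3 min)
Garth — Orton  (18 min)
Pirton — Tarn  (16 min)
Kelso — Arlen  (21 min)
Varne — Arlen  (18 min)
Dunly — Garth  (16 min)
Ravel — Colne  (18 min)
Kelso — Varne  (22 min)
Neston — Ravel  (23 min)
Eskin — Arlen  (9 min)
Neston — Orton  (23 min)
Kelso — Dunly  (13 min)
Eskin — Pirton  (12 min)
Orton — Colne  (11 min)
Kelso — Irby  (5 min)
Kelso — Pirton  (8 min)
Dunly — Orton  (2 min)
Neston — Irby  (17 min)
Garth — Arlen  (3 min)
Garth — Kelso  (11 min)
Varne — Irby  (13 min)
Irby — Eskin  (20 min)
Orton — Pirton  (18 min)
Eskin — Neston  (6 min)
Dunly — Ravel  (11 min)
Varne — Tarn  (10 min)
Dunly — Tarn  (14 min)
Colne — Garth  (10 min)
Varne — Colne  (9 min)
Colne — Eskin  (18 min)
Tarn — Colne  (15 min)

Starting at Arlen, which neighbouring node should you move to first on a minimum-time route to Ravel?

Garth

Enumerating some paths:
Arlen → Garth → Dunly → Ravel: 3+16+11 = 30
Arlen → Garth → Colne → Ravel: 3+10+18 = 31
Arlen → Garth → Orton → Dunly → Ravel: 3+18+2+11 = 34
Cheapest is Arlen → Garth → Dunly → Ravel at 30 min.
So from Arlen the first move is to Garth.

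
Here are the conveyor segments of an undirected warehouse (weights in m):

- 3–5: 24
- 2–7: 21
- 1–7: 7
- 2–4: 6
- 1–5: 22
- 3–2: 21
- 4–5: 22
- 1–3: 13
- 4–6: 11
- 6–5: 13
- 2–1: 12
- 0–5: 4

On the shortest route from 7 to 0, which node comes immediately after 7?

Compare a few routes:
7–1–3–5–0: 7+13+24+4 = 48
7–1–5–0: 7+22+4 = 33
7–1–2–4–5–0: 7+12+6+22+4 = 51
The minimum is 33 m via 7–1–5–0.
So from 7 the first move is to 1.

1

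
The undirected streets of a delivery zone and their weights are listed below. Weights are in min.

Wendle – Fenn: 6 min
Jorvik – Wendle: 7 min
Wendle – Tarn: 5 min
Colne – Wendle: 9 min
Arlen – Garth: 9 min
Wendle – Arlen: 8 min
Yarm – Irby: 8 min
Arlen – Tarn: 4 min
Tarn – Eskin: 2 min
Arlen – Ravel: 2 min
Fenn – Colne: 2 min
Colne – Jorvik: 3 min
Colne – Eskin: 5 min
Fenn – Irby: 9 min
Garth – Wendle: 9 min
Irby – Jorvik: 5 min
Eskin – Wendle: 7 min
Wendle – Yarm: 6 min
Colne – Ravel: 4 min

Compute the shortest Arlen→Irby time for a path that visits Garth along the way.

30 min

Best Arlen to Garth: Arlen–Garth costing 9
Best Garth to Irby: Garth–Wendle–Jorvik–Irby costing 21
Total via Garth: 9 + 21 = 30 min.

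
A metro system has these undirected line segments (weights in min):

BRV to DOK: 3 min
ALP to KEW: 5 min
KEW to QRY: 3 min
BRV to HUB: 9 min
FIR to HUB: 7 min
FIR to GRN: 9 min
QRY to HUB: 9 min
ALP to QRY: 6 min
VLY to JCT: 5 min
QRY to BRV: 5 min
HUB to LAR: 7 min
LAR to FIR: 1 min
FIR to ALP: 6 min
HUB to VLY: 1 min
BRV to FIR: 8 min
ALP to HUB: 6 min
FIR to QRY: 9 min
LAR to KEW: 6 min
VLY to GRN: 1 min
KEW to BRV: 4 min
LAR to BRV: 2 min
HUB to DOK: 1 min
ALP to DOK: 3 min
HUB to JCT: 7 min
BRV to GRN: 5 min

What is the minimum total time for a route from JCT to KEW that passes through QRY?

18 min

Shortest JCT→QRY: JCT–VLY–HUB–QRY = 15
Best QRY to KEW: QRY–KEW costing 3
Total via QRY: 15 + 3 = 18 min.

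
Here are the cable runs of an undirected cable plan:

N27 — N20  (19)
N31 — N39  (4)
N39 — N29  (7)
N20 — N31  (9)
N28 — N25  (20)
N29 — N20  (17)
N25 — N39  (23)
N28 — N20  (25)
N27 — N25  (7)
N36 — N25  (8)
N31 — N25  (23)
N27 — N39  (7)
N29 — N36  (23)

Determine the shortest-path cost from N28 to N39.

34

Candidate routes:
N28 → N25 → N27 → N39: 20+7+7 = 34
N28 → N25 → N39: 20+23 = 43
N28 → N20 → N31 → N39: 25+9+4 = 38
Cheapest is N28 → N25 → N27 → N39 at 34.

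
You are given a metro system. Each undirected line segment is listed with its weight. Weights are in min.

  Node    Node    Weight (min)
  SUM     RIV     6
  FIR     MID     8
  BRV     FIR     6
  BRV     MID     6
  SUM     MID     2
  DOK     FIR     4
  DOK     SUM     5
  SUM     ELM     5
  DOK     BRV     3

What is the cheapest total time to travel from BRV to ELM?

13 min

Candidate routes:
BRV → DOK → SUM → ELM: 3+5+5 = 13
BRV → FIR → MID → SUM → ELM: 6+8+2+5 = 21
BRV → FIR → DOK → SUM → ELM: 6+4+5+5 = 20
Cheapest is BRV → DOK → SUM → ELM at 13 min.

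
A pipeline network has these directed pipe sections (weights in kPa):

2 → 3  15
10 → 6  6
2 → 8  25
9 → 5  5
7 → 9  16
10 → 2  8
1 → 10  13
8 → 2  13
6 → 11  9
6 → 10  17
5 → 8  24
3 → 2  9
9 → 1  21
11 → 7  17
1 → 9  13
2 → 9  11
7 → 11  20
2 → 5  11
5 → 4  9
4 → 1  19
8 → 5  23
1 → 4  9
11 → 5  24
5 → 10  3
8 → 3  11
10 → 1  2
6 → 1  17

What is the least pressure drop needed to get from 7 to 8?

45 kPa

Shortest distances from 7:
7: 0
9: 16  (via 7)
11: 20  (via 7)
5: 21  (via 9)
10: 24  (via 5)
1: 26  (via 10)
4: 30  (via 5)
6: 30  (via 10)
2: 32  (via 10)
8: 45  (via 5)
Shortest route: 7 → 9 → 5 → 8 = 45 kPa.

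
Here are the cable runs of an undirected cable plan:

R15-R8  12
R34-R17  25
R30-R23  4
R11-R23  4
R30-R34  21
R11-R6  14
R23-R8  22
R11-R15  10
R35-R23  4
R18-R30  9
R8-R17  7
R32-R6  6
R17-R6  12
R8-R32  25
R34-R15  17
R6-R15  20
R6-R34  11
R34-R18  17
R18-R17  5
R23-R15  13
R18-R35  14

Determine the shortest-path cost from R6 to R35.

22

Running Dijkstra from R6:
R6: 0
R32: 6  (via R6)
R34: 11  (via R6)
R17: 12  (via R6)
R11: 14  (via R6)
R18: 17  (via R17)
R23: 18  (via R11)
R8: 19  (via R17)
R15: 20  (via R6)
R30: 22  (via R23)
R35: 22  (via R23)
Shortest route: R6–R11–R23–R35 = 22.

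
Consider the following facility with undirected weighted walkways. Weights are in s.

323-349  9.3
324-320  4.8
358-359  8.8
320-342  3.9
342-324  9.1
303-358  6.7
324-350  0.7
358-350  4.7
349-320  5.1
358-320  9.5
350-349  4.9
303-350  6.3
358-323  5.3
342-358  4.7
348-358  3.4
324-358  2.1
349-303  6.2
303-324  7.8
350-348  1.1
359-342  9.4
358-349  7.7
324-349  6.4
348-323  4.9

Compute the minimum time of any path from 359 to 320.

Shortest distances from 359:
359: 0
358: 8.8  (via 359)
342: 9.4  (via 359)
324: 10.9  (via 358)
350: 11.6  (via 324)
348: 12.2  (via 358)
320: 13.3  (via 342)
Shortest route: 359–342–320 = 13.3 s.

13.3 s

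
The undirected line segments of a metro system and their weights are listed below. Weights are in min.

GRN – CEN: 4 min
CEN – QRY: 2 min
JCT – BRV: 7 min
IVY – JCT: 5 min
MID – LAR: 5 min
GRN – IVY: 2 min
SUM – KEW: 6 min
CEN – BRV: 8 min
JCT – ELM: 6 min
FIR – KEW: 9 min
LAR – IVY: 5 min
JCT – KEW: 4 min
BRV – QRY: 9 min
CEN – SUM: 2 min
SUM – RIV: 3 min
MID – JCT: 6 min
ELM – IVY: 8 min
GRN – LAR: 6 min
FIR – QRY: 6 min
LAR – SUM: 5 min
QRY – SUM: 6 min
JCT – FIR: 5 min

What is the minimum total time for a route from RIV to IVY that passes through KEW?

18 min

Shortest RIV→KEW: RIV–SUM–KEW = 9
Best KEW to IVY: KEW–JCT–IVY costing 9
Total via KEW: 9 + 9 = 18 min.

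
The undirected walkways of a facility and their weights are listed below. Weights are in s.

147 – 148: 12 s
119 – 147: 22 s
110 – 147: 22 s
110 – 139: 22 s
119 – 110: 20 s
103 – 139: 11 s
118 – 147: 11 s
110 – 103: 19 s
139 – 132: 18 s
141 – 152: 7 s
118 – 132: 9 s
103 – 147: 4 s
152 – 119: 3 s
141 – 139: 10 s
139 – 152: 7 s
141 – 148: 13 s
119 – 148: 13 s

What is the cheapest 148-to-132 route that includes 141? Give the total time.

Shortest 148→141: 148 → 141 = 13
Best 141 to 132: 141 → 139 → 132 costing 28
Total via 141: 13 + 28 = 41 s.

41 s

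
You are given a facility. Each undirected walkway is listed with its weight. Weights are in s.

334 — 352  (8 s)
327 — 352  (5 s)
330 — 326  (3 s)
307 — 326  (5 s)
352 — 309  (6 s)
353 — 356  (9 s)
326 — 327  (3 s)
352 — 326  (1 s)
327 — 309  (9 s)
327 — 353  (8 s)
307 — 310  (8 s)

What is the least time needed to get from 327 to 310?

Running Dijkstra from 327:
327: 0
326: 3  (via 327)
352: 4  (via 326)
330: 6  (via 326)
307: 8  (via 326)
353: 8  (via 327)
309: 9  (via 327)
334: 12  (via 352)
310: 16  (via 307)
Shortest route: 327 → 326 → 307 → 310 = 16 s.

16 s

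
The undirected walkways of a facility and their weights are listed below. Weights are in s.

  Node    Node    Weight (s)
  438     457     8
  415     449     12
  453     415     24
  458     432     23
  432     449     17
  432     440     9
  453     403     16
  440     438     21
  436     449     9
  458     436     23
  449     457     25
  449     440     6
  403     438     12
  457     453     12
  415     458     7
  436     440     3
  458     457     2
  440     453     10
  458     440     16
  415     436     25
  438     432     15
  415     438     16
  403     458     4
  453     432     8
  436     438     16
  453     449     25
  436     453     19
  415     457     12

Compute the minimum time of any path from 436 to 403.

23 s

Enumerating some paths:
436 - 438 - 403: 16+12 = 28
436 - 440 - 453 - 403: 3+10+16 = 29
436 - 458 - 403: 23+4 = 27
436 - 440 - 458 - 403: 3+16+4 = 23
Cheapest is 436 - 440 - 458 - 403 at 23 s.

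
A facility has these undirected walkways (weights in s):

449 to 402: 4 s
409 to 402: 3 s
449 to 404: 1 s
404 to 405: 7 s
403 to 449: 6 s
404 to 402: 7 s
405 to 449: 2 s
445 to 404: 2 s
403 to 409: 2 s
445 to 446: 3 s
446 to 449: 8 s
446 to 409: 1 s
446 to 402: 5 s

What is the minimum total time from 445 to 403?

Compare a few routes:
445–446–409–403: 3+1+2 = 6
445–404–449–403: 2+1+6 = 9
The minimum is 6 s via 445–446–409–403.

6 s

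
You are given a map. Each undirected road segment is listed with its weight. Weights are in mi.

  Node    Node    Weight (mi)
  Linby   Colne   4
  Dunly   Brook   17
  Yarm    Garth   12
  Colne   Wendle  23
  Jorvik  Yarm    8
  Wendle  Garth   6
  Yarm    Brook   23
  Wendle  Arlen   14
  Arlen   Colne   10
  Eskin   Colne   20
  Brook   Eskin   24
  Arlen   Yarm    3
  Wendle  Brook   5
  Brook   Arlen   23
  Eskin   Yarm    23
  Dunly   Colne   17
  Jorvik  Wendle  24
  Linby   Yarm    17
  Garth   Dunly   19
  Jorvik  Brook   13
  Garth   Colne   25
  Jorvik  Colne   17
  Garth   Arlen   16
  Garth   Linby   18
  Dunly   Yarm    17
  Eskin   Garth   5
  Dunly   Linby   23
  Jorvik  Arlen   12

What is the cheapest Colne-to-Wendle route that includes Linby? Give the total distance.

Best Colne to Linby: Colne → Linby costing 4
Shortest Linby→Wendle: Linby → Garth → Wendle = 24
Total via Linby: 4 + 24 = 28 mi.

28 mi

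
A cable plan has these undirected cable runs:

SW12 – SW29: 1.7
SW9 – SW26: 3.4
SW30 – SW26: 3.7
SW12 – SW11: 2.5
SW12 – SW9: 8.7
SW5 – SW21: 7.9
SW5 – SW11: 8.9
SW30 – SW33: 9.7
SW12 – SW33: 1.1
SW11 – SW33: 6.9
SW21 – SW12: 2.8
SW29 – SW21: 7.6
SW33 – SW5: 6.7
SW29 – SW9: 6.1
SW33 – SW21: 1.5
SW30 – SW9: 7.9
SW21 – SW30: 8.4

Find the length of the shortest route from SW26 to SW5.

19

Enumerating some paths:
SW26–SW9–SW29–SW12–SW33–SW5: 3.4+6.1+1.7+1.1+6.7 = 19
SW26–SW30–SW33–SW5: 3.7+9.7+6.7 = 20.1
SW26–SW9–SW12–SW33–SW5: 3.4+8.7+1.1+6.7 = 19.9
SW26–SW30–SW21–SW5: 3.7+8.4+7.9 = 20
The minimum is 19 via SW26–SW9–SW29–SW12–SW33–SW5.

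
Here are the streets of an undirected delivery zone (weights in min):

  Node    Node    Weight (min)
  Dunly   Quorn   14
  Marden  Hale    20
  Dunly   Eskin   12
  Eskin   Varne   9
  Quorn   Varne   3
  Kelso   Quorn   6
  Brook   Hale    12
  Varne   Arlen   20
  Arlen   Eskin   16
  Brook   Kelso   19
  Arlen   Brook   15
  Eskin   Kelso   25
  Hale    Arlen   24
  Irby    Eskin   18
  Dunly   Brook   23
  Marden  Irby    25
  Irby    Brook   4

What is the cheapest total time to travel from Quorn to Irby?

Shortest distances from Quorn:
Quorn: 0
Varne: 3  (via Quorn)
Kelso: 6  (via Quorn)
Eskin: 12  (via Varne)
Dunly: 14  (via Quorn)
Arlen: 23  (via Varne)
Brook: 25  (via Kelso)
Irby: 29  (via Brook)
Shortest route: Quorn → Kelso → Brook → Irby = 29 min.

29 min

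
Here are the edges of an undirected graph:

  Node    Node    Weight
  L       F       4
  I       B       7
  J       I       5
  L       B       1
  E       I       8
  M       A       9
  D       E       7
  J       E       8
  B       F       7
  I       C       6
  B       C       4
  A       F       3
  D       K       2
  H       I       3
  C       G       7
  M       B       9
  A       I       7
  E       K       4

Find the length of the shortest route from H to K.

Settle nodes by increasing distance from H:
H: 0
I: 3  (via H)
J: 8  (via I)
C: 9  (via I)
A: 10  (via I)
B: 10  (via I)
E: 11  (via I)
L: 11  (via B)
F: 13  (via A)
K: 15  (via E)
Shortest route: H–I–E–K = 15.

15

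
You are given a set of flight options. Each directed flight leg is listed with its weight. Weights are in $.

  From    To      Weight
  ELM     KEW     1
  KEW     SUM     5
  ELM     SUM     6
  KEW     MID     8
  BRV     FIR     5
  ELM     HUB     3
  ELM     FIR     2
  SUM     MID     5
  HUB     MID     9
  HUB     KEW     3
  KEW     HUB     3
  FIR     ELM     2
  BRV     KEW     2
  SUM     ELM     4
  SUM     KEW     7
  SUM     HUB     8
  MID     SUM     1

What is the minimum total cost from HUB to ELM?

$12

Settle nodes by increasing distance from HUB:
HUB: 0
KEW: 3  (via HUB)
SUM: 8  (via KEW)
MID: 9  (via HUB)
ELM: 12  (via SUM)
Shortest route: HUB → KEW → SUM → ELM = $12.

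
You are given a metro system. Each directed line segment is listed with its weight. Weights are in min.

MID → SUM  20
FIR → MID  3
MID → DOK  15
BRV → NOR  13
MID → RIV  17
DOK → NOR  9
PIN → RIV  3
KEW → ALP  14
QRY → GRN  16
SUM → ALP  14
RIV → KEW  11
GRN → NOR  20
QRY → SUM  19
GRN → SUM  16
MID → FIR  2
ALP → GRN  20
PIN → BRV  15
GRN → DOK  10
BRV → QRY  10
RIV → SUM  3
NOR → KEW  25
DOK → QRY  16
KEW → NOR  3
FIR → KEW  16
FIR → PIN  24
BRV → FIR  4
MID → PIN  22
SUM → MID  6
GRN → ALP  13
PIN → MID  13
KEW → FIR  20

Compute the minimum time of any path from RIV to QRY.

Running Dijkstra from RIV:
RIV: 0
SUM: 3  (via RIV)
MID: 9  (via SUM)
FIR: 11  (via MID)
KEW: 11  (via RIV)
NOR: 14  (via KEW)
ALP: 17  (via SUM)
DOK: 24  (via MID)
PIN: 31  (via MID)
GRN: 37  (via ALP)
QRY: 40  (via DOK)
Shortest route: RIV–SUM–MID–DOK–QRY = 40 min.

40 min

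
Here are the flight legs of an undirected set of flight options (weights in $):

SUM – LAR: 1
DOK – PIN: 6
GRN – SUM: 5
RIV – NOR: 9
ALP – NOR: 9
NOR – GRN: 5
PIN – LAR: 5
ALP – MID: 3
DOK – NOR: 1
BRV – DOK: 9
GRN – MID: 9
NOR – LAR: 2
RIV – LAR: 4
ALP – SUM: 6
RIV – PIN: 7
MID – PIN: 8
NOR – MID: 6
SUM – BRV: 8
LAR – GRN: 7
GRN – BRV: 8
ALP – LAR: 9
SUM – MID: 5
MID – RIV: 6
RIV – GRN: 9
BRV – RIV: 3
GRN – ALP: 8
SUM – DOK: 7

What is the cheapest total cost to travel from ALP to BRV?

Shortest distances from ALP:
ALP: 0
MID: 3  (via ALP)
SUM: 6  (via ALP)
LAR: 7  (via SUM)
GRN: 8  (via ALP)
NOR: 9  (via ALP)
RIV: 9  (via MID)
DOK: 10  (via NOR)
PIN: 11  (via MID)
BRV: 12  (via RIV)
Shortest route: ALP → MID → RIV → BRV = $12.

$12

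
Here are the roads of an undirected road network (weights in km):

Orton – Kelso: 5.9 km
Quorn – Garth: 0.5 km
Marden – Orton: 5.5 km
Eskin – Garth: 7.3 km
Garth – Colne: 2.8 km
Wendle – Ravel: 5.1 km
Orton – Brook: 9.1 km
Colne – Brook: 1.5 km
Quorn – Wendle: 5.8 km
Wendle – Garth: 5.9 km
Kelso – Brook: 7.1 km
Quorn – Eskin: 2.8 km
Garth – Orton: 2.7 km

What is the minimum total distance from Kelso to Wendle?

14.5 km

Settle nodes by increasing distance from Kelso:
Kelso: 0
Orton: 5.9  (via Kelso)
Brook: 7.1  (via Kelso)
Colne: 8.6  (via Brook)
Garth: 8.6  (via Orton)
Quorn: 9.1  (via Garth)
Marden: 11.4  (via Orton)
Eskin: 11.9  (via Quorn)
Wendle: 14.5  (via Garth)
Shortest route: Kelso → Orton → Garth → Wendle = 14.5 km.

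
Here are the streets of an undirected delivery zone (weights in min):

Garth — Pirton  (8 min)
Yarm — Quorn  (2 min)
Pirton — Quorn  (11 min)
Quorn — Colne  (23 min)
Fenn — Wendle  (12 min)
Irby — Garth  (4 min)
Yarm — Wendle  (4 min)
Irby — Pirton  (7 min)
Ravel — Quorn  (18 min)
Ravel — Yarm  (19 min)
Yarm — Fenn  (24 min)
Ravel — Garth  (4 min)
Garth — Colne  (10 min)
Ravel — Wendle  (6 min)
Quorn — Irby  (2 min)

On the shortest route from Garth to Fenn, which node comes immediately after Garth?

Candidate routes:
Garth → Ravel → Wendle → Fenn: 4+6+12 = 22
Garth → Irby → Quorn → Yarm → Wendle → Fenn: 4+2+2+4+12 = 24
Garth → Irby → Quorn → Yarm → Fenn: 4+2+2+24 = 32
Cheapest is Garth → Ravel → Wendle → Fenn at 22 min.
So from Garth the first move is to Ravel.

Ravel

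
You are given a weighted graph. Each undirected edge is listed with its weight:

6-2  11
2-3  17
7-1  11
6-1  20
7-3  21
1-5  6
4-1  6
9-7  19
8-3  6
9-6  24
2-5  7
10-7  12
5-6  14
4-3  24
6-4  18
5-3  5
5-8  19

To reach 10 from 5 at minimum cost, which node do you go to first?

1

Enumerating some paths:
5 → 2 → 3 → 7 → 10: 7+17+21+12 = 57
5 → 1 → 7 → 10: 6+11+12 = 29
5 → 3 → 7 → 10: 5+21+12 = 38
The minimum is 29 via 5 → 1 → 7 → 10.
So from 5 the first move is to 1.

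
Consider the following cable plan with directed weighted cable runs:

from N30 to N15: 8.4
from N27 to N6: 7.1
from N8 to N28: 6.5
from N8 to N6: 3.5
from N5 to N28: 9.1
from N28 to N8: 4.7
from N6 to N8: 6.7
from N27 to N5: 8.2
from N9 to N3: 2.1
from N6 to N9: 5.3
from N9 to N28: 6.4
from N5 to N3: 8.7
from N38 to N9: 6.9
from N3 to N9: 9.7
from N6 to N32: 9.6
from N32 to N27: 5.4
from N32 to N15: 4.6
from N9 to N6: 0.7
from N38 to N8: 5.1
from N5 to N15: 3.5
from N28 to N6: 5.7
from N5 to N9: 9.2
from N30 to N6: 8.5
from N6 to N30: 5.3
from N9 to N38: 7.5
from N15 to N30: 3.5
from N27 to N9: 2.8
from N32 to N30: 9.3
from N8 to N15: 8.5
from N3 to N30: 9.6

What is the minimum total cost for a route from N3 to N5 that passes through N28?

45

Best N3 to N28: N3–N9–N28 costing 16.1
Best N28 to N5: N28–N6–N32–N27–N5 costing 28.9
Total via N28: 16.1 + 28.9 = 45.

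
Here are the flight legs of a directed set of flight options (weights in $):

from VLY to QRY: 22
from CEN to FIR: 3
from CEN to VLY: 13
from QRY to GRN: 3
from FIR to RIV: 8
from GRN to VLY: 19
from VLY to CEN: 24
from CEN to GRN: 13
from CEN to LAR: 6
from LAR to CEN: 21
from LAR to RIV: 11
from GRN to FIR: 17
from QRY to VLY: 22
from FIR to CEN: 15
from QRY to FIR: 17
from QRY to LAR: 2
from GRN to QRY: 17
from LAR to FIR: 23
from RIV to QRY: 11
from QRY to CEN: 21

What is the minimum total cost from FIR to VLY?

Shortest distances from FIR:
FIR: 0
RIV: 8  (via FIR)
CEN: 15  (via FIR)
QRY: 19  (via RIV)
LAR: 21  (via CEN)
GRN: 22  (via QRY)
VLY: 28  (via CEN)
Shortest route: FIR → CEN → VLY = $28.

$28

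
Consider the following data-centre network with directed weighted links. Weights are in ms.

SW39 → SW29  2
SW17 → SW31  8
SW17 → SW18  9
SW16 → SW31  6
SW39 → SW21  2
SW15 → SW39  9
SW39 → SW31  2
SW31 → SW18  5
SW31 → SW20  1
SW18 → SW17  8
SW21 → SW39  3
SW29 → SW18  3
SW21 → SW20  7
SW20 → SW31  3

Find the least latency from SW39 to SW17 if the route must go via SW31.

15 ms

Best SW39 to SW31: SW39 → SW31 costing 2
Shortest SW31→SW17: SW31 → SW18 → SW17 = 13
Total via SW31: 2 + 13 = 15 ms.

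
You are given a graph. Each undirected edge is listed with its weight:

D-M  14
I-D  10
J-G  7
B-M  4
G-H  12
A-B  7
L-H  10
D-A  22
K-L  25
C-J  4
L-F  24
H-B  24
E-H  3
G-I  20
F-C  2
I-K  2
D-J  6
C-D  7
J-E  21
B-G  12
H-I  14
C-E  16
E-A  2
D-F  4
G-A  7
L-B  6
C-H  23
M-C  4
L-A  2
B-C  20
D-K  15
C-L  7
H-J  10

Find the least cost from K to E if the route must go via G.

31

Best K to G: K–I–G costing 22
Shortest G→E: G–A–E = 9
Total via G: 22 + 9 = 31.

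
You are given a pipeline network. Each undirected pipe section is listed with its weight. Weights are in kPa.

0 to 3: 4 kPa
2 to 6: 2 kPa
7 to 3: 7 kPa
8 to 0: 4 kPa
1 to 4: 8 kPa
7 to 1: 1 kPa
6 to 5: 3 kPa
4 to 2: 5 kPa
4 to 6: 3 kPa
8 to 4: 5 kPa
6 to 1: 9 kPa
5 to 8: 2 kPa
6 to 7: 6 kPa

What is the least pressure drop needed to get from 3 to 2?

Compare a few routes:
3–7–6–2: 7+6+2 = 15
3–0–8–4–6–2: 4+4+5+3+2 = 18
The minimum is 15 kPa via 3–7–6–2.

15 kPa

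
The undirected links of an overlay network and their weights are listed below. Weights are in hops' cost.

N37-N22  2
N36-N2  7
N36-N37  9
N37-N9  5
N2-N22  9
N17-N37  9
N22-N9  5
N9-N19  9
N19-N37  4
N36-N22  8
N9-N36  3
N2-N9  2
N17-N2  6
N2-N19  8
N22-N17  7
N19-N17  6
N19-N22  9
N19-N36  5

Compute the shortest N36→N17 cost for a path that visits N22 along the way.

Shortest N36→N22: N36–N22 = 8
Shortest N22→N17: N22–N17 = 7
Total via N22: 8 + 7 = 15 hops' cost.

15 hops' cost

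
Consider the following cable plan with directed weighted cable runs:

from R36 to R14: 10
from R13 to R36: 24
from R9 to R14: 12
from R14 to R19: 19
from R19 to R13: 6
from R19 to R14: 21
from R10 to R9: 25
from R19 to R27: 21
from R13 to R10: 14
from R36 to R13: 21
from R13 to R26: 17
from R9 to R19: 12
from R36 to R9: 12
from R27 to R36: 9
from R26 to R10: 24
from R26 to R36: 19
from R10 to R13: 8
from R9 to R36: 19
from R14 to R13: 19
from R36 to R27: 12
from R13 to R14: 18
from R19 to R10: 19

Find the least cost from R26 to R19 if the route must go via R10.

61

Best R26 to R10: R26–R10 costing 24
Shortest R10→R19: R10–R9–R19 = 37
Total via R10: 24 + 37 = 61.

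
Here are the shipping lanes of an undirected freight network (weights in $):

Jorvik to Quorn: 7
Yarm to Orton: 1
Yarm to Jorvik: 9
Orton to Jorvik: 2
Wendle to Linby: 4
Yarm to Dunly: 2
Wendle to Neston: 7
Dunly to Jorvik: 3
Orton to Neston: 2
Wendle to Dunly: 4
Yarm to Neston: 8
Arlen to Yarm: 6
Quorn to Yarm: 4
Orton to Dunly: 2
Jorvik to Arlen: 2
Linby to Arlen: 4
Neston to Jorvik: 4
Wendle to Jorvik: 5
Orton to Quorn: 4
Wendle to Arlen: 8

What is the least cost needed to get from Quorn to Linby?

$12

Compare a few routes:
Quorn → Orton → Jorvik → Arlen → Linby: 4+2+2+4 = 12
Quorn → Jorvik → Arlen → Linby: 7+2+4 = 13
Quorn → Yarm → Orton → Jorvik → Arlen → Linby: 4+1+2+2+4 = 13
The minimum is $12 via Quorn → Orton → Jorvik → Arlen → Linby.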